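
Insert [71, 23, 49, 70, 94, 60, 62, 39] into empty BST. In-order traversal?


Insert 71: root
Insert 23: L from 71
Insert 49: L from 71 -> R from 23
Insert 70: L from 71 -> R from 23 -> R from 49
Insert 94: R from 71
Insert 60: L from 71 -> R from 23 -> R from 49 -> L from 70
Insert 62: L from 71 -> R from 23 -> R from 49 -> L from 70 -> R from 60
Insert 39: L from 71 -> R from 23 -> L from 49

In-order: [23, 39, 49, 60, 62, 70, 71, 94]


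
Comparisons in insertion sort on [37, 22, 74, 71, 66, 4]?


Algorithm: insertion sort
Input: [37, 22, 74, 71, 66, 4]
Sorted: [4, 22, 37, 66, 71, 74]

12


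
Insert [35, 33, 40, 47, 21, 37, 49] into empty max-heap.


Insert 35: [35]
Insert 33: [35, 33]
Insert 40: [40, 33, 35]
Insert 47: [47, 40, 35, 33]
Insert 21: [47, 40, 35, 33, 21]
Insert 37: [47, 40, 37, 33, 21, 35]
Insert 49: [49, 40, 47, 33, 21, 35, 37]

Final heap: [49, 40, 47, 33, 21, 35, 37]


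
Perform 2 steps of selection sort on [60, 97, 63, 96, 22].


Initial: [60, 97, 63, 96, 22]
Step 1: min=22 at 4
  Swap: [22, 97, 63, 96, 60]
Step 2: min=60 at 4
  Swap: [22, 60, 63, 96, 97]

After 2 steps: [22, 60, 63, 96, 97]


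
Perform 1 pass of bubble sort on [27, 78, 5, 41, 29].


Initial: [27, 78, 5, 41, 29]
Pass 1: [27, 5, 41, 29, 78] (3 swaps)

After 1 pass: [27, 5, 41, 29, 78]


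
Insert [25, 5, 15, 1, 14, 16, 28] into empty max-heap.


Insert 25: [25]
Insert 5: [25, 5]
Insert 15: [25, 5, 15]
Insert 1: [25, 5, 15, 1]
Insert 14: [25, 14, 15, 1, 5]
Insert 16: [25, 14, 16, 1, 5, 15]
Insert 28: [28, 14, 25, 1, 5, 15, 16]

Final heap: [28, 14, 25, 1, 5, 15, 16]


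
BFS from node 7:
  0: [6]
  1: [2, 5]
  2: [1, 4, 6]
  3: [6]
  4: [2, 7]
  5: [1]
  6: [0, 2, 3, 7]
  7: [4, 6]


Visit 7, enqueue [4, 6]
Visit 4, enqueue [2]
Visit 6, enqueue [0, 3]
Visit 2, enqueue [1]
Visit 0, enqueue []
Visit 3, enqueue []
Visit 1, enqueue [5]
Visit 5, enqueue []

BFS order: [7, 4, 6, 2, 0, 3, 1, 5]


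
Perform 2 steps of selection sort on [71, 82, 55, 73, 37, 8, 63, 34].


Initial: [71, 82, 55, 73, 37, 8, 63, 34]
Step 1: min=8 at 5
  Swap: [8, 82, 55, 73, 37, 71, 63, 34]
Step 2: min=34 at 7
  Swap: [8, 34, 55, 73, 37, 71, 63, 82]

After 2 steps: [8, 34, 55, 73, 37, 71, 63, 82]


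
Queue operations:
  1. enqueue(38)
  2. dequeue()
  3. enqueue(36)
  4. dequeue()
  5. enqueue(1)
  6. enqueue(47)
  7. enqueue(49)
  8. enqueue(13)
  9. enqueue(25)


enqueue(38) -> [38]
dequeue()->38, []
enqueue(36) -> [36]
dequeue()->36, []
enqueue(1) -> [1]
enqueue(47) -> [1, 47]
enqueue(49) -> [1, 47, 49]
enqueue(13) -> [1, 47, 49, 13]
enqueue(25) -> [1, 47, 49, 13, 25]

Final queue: [1, 47, 49, 13, 25]


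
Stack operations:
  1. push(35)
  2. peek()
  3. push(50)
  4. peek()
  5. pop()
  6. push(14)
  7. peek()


push(35) -> [35]
peek()->35
push(50) -> [35, 50]
peek()->50
pop()->50, [35]
push(14) -> [35, 14]
peek()->14

Final stack: [35, 14]


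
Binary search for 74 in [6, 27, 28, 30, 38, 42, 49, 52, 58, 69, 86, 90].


Step 1: lo=0, hi=11, mid=5, val=42
Step 2: lo=6, hi=11, mid=8, val=58
Step 3: lo=9, hi=11, mid=10, val=86
Step 4: lo=9, hi=9, mid=9, val=69

Not found


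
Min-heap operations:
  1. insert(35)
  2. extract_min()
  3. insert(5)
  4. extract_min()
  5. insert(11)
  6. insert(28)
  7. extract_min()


insert(35) -> [35]
extract_min()->35, []
insert(5) -> [5]
extract_min()->5, []
insert(11) -> [11]
insert(28) -> [11, 28]
extract_min()->11, [28]

Final heap: [28]


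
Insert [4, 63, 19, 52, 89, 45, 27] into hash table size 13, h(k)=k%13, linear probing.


Insert 4: h=4 -> slot 4
Insert 63: h=11 -> slot 11
Insert 19: h=6 -> slot 6
Insert 52: h=0 -> slot 0
Insert 89: h=11, 1 probes -> slot 12
Insert 45: h=6, 1 probes -> slot 7
Insert 27: h=1 -> slot 1

Table: [52, 27, None, None, 4, None, 19, 45, None, None, None, 63, 89]


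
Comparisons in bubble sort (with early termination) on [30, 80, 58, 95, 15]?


Algorithm: bubble sort (with early termination)
Input: [30, 80, 58, 95, 15]
Sorted: [15, 30, 58, 80, 95]

10


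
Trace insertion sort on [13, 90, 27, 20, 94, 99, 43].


Initial: [13, 90, 27, 20, 94, 99, 43]
Insert 90: [13, 90, 27, 20, 94, 99, 43]
Insert 27: [13, 27, 90, 20, 94, 99, 43]
Insert 20: [13, 20, 27, 90, 94, 99, 43]
Insert 94: [13, 20, 27, 90, 94, 99, 43]
Insert 99: [13, 20, 27, 90, 94, 99, 43]
Insert 43: [13, 20, 27, 43, 90, 94, 99]

Sorted: [13, 20, 27, 43, 90, 94, 99]


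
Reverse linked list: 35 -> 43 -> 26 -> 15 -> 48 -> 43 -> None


Step 1: curr=35, set curr.next=prev(None) | reversed so far: 35
Step 2: curr=43, set curr.next=prev(35) | reversed so far: 43 -> 35
Step 3: curr=26, set curr.next=prev(43) | reversed so far: 26 -> 43 -> 35
Step 4: curr=15, set curr.next=prev(26) | reversed so far: 15 -> 26 -> 43 -> 35
Step 5: curr=48, set curr.next=prev(15) | reversed so far: 48 -> 15 -> 26 -> 43 -> 35
Step 6: curr=43, set curr.next=prev(48) | reversed so far: 43 -> 48 -> 15 -> 26 -> 43 -> 35

43 -> 48 -> 15 -> 26 -> 43 -> 35 -> None


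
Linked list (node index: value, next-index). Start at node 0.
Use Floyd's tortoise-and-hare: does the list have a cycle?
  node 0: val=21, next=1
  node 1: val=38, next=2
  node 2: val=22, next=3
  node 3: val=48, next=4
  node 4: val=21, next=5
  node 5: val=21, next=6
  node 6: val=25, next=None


Floyd's tortoise (slow, +1) and hare (fast, +2):
  init: slow=0, fast=0
  step 1: slow=1, fast=2
  step 2: slow=2, fast=4
  step 3: slow=3, fast=6
  step 4: fast -> None, no cycle

Cycle: no


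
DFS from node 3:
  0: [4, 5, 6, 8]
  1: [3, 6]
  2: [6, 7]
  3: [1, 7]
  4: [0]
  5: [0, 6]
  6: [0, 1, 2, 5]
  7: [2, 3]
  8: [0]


Visit 3, push [7, 1]
Visit 1, push [6]
Visit 6, push [5, 2, 0]
Visit 0, push [8, 5, 4]
Visit 4, push []
Visit 5, push []
Visit 8, push []
Visit 2, push [7]
Visit 7, push []

DFS order: [3, 1, 6, 0, 4, 5, 8, 2, 7]


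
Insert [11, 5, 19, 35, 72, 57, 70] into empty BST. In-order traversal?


Insert 11: root
Insert 5: L from 11
Insert 19: R from 11
Insert 35: R from 11 -> R from 19
Insert 72: R from 11 -> R from 19 -> R from 35
Insert 57: R from 11 -> R from 19 -> R from 35 -> L from 72
Insert 70: R from 11 -> R from 19 -> R from 35 -> L from 72 -> R from 57

In-order: [5, 11, 19, 35, 57, 70, 72]


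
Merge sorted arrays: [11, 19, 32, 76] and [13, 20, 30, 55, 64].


Take 11 from A
Take 13 from B
Take 19 from A
Take 20 from B
Take 30 from B
Take 32 from A
Take 55 from B
Take 64 from B

Merged: [11, 13, 19, 20, 30, 32, 55, 64, 76]


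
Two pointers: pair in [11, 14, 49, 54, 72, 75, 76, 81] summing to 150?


lo=0(11)+hi=7(81)=92
lo=1(14)+hi=7(81)=95
lo=2(49)+hi=7(81)=130
lo=3(54)+hi=7(81)=135
lo=4(72)+hi=7(81)=153
lo=4(72)+hi=6(76)=148
lo=5(75)+hi=6(76)=151

No pair found


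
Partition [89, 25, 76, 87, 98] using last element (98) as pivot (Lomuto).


Pivot: 98
  89 <= 98: advance i (no swap)
  25 <= 98: advance i (no swap)
  76 <= 98: advance i (no swap)
  87 <= 98: advance i (no swap)
Place pivot at 4: [89, 25, 76, 87, 98]

Partitioned: [89, 25, 76, 87, 98]


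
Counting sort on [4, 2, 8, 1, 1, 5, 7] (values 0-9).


Input: [4, 2, 8, 1, 1, 5, 7]
Counts: [0, 2, 1, 0, 1, 1, 0, 1, 1, 0]

Sorted: [1, 1, 2, 4, 5, 7, 8]


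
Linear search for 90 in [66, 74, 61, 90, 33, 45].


i=0: 66!=90
i=1: 74!=90
i=2: 61!=90
i=3: 90==90 found!

Found at 3, 4 comps


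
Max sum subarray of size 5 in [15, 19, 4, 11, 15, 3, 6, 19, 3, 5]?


[0:5]: 64
[1:6]: 52
[2:7]: 39
[3:8]: 54
[4:9]: 46
[5:10]: 36

Max: 64 at [0:5]


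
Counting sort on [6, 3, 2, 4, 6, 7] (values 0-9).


Input: [6, 3, 2, 4, 6, 7]
Counts: [0, 0, 1, 1, 1, 0, 2, 1, 0, 0]

Sorted: [2, 3, 4, 6, 6, 7]


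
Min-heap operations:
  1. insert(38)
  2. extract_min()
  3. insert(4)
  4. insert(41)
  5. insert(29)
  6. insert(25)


insert(38) -> [38]
extract_min()->38, []
insert(4) -> [4]
insert(41) -> [4, 41]
insert(29) -> [4, 41, 29]
insert(25) -> [4, 25, 29, 41]

Final heap: [4, 25, 29, 41]


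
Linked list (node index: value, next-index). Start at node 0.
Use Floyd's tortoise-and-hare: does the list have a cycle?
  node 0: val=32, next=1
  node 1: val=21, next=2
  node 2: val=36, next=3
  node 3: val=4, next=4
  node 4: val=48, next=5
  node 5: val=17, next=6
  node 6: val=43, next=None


Floyd's tortoise (slow, +1) and hare (fast, +2):
  init: slow=0, fast=0
  step 1: slow=1, fast=2
  step 2: slow=2, fast=4
  step 3: slow=3, fast=6
  step 4: fast -> None, no cycle

Cycle: no


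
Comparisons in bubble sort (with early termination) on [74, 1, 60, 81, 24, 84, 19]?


Algorithm: bubble sort (with early termination)
Input: [74, 1, 60, 81, 24, 84, 19]
Sorted: [1, 19, 24, 60, 74, 81, 84]

21


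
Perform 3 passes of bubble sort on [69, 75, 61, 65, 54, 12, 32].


Initial: [69, 75, 61, 65, 54, 12, 32]
Pass 1: [69, 61, 65, 54, 12, 32, 75] (5 swaps)
Pass 2: [61, 65, 54, 12, 32, 69, 75] (5 swaps)
Pass 3: [61, 54, 12, 32, 65, 69, 75] (3 swaps)

After 3 passes: [61, 54, 12, 32, 65, 69, 75]


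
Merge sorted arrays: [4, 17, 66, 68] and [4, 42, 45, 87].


Take 4 from A
Take 4 from B
Take 17 from A
Take 42 from B
Take 45 from B
Take 66 from A
Take 68 from A

Merged: [4, 4, 17, 42, 45, 66, 68, 87]


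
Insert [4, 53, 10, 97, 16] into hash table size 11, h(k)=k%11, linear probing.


Insert 4: h=4 -> slot 4
Insert 53: h=9 -> slot 9
Insert 10: h=10 -> slot 10
Insert 97: h=9, 2 probes -> slot 0
Insert 16: h=5 -> slot 5

Table: [97, None, None, None, 4, 16, None, None, None, 53, 10]


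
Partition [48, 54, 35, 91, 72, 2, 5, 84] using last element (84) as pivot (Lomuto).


Pivot: 84
  48 <= 84: advance i (no swap)
  54 <= 84: advance i (no swap)
  35 <= 84: advance i (no swap)
  72 <= 84: swap -> [48, 54, 35, 72, 91, 2, 5, 84]
  2 <= 84: swap -> [48, 54, 35, 72, 2, 91, 5, 84]
  5 <= 84: swap -> [48, 54, 35, 72, 2, 5, 91, 84]
Place pivot at 6: [48, 54, 35, 72, 2, 5, 84, 91]

Partitioned: [48, 54, 35, 72, 2, 5, 84, 91]


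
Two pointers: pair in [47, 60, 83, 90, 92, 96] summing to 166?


lo=0(47)+hi=5(96)=143
lo=1(60)+hi=5(96)=156
lo=2(83)+hi=5(96)=179
lo=2(83)+hi=4(92)=175
lo=2(83)+hi=3(90)=173

No pair found


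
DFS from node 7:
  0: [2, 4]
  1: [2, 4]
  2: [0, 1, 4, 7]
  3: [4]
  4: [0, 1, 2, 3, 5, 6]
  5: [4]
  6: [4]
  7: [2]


Visit 7, push [2]
Visit 2, push [4, 1, 0]
Visit 0, push [4]
Visit 4, push [6, 5, 3, 1]
Visit 1, push []
Visit 3, push []
Visit 5, push []
Visit 6, push []

DFS order: [7, 2, 0, 4, 1, 3, 5, 6]


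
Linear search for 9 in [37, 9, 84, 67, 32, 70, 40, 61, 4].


i=0: 37!=9
i=1: 9==9 found!

Found at 1, 2 comps


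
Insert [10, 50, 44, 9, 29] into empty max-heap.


Insert 10: [10]
Insert 50: [50, 10]
Insert 44: [50, 10, 44]
Insert 9: [50, 10, 44, 9]
Insert 29: [50, 29, 44, 9, 10]

Final heap: [50, 29, 44, 9, 10]


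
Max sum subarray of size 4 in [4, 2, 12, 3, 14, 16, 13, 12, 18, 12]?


[0:4]: 21
[1:5]: 31
[2:6]: 45
[3:7]: 46
[4:8]: 55
[5:9]: 59
[6:10]: 55

Max: 59 at [5:9]


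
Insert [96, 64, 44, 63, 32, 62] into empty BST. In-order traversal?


Insert 96: root
Insert 64: L from 96
Insert 44: L from 96 -> L from 64
Insert 63: L from 96 -> L from 64 -> R from 44
Insert 32: L from 96 -> L from 64 -> L from 44
Insert 62: L from 96 -> L from 64 -> R from 44 -> L from 63

In-order: [32, 44, 62, 63, 64, 96]


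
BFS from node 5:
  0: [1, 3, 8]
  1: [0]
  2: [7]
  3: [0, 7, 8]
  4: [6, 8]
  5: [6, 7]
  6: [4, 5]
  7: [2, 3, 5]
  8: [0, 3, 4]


Visit 5, enqueue [6, 7]
Visit 6, enqueue [4]
Visit 7, enqueue [2, 3]
Visit 4, enqueue [8]
Visit 2, enqueue []
Visit 3, enqueue [0]
Visit 8, enqueue []
Visit 0, enqueue [1]
Visit 1, enqueue []

BFS order: [5, 6, 7, 4, 2, 3, 8, 0, 1]


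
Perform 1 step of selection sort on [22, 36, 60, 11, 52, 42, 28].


Initial: [22, 36, 60, 11, 52, 42, 28]
Step 1: min=11 at 3
  Swap: [11, 36, 60, 22, 52, 42, 28]

After 1 step: [11, 36, 60, 22, 52, 42, 28]


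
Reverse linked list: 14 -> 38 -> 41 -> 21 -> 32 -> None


Step 1: curr=14, set curr.next=prev(None) | reversed so far: 14
Step 2: curr=38, set curr.next=prev(14) | reversed so far: 38 -> 14
Step 3: curr=41, set curr.next=prev(38) | reversed so far: 41 -> 38 -> 14
Step 4: curr=21, set curr.next=prev(41) | reversed so far: 21 -> 41 -> 38 -> 14
Step 5: curr=32, set curr.next=prev(21) | reversed so far: 32 -> 21 -> 41 -> 38 -> 14

32 -> 21 -> 41 -> 38 -> 14 -> None


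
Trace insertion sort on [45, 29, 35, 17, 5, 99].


Initial: [45, 29, 35, 17, 5, 99]
Insert 29: [29, 45, 35, 17, 5, 99]
Insert 35: [29, 35, 45, 17, 5, 99]
Insert 17: [17, 29, 35, 45, 5, 99]
Insert 5: [5, 17, 29, 35, 45, 99]
Insert 99: [5, 17, 29, 35, 45, 99]

Sorted: [5, 17, 29, 35, 45, 99]


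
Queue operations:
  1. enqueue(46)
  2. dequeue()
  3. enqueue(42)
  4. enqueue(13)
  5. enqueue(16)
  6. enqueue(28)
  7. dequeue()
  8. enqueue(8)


enqueue(46) -> [46]
dequeue()->46, []
enqueue(42) -> [42]
enqueue(13) -> [42, 13]
enqueue(16) -> [42, 13, 16]
enqueue(28) -> [42, 13, 16, 28]
dequeue()->42, [13, 16, 28]
enqueue(8) -> [13, 16, 28, 8]

Final queue: [13, 16, 28, 8]


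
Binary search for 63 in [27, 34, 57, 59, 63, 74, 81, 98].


Step 1: lo=0, hi=7, mid=3, val=59
Step 2: lo=4, hi=7, mid=5, val=74
Step 3: lo=4, hi=4, mid=4, val=63

Found at index 4


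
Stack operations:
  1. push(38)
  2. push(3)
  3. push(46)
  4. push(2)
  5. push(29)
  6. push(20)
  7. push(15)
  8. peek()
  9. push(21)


push(38) -> [38]
push(3) -> [38, 3]
push(46) -> [38, 3, 46]
push(2) -> [38, 3, 46, 2]
push(29) -> [38, 3, 46, 2, 29]
push(20) -> [38, 3, 46, 2, 29, 20]
push(15) -> [38, 3, 46, 2, 29, 20, 15]
peek()->15
push(21) -> [38, 3, 46, 2, 29, 20, 15, 21]

Final stack: [38, 3, 46, 2, 29, 20, 15, 21]


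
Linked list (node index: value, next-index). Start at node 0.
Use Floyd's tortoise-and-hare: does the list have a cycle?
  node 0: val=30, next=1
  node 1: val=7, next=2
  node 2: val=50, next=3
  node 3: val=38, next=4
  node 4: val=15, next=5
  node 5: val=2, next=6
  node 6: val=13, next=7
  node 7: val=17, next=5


Floyd's tortoise (slow, +1) and hare (fast, +2):
  init: slow=0, fast=0
  step 1: slow=1, fast=2
  step 2: slow=2, fast=4
  step 3: slow=3, fast=6
  step 4: slow=4, fast=5
  step 5: slow=5, fast=7
  step 6: slow=6, fast=6
  slow == fast at node 6: cycle detected

Cycle: yes


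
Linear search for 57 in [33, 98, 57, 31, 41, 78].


i=0: 33!=57
i=1: 98!=57
i=2: 57==57 found!

Found at 2, 3 comps


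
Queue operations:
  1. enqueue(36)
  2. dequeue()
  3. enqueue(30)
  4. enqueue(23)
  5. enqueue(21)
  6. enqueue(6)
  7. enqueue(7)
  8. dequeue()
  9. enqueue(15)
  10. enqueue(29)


enqueue(36) -> [36]
dequeue()->36, []
enqueue(30) -> [30]
enqueue(23) -> [30, 23]
enqueue(21) -> [30, 23, 21]
enqueue(6) -> [30, 23, 21, 6]
enqueue(7) -> [30, 23, 21, 6, 7]
dequeue()->30, [23, 21, 6, 7]
enqueue(15) -> [23, 21, 6, 7, 15]
enqueue(29) -> [23, 21, 6, 7, 15, 29]

Final queue: [23, 21, 6, 7, 15, 29]


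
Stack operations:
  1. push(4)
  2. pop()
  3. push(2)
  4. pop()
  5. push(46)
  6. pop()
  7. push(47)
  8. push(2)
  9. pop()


push(4) -> [4]
pop()->4, []
push(2) -> [2]
pop()->2, []
push(46) -> [46]
pop()->46, []
push(47) -> [47]
push(2) -> [47, 2]
pop()->2, [47]

Final stack: [47]


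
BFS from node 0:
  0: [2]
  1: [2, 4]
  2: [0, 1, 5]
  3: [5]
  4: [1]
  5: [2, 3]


Visit 0, enqueue [2]
Visit 2, enqueue [1, 5]
Visit 1, enqueue [4]
Visit 5, enqueue [3]
Visit 4, enqueue []
Visit 3, enqueue []

BFS order: [0, 2, 1, 5, 4, 3]


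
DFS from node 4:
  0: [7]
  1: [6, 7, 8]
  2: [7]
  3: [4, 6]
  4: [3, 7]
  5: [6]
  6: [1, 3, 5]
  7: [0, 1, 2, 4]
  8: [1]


Visit 4, push [7, 3]
Visit 3, push [6]
Visit 6, push [5, 1]
Visit 1, push [8, 7]
Visit 7, push [2, 0]
Visit 0, push []
Visit 2, push []
Visit 8, push []
Visit 5, push []

DFS order: [4, 3, 6, 1, 7, 0, 2, 8, 5]


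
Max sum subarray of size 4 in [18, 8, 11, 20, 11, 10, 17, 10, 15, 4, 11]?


[0:4]: 57
[1:5]: 50
[2:6]: 52
[3:7]: 58
[4:8]: 48
[5:9]: 52
[6:10]: 46
[7:11]: 40

Max: 58 at [3:7]


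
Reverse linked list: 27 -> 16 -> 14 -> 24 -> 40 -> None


Step 1: curr=27, set curr.next=prev(None) | reversed so far: 27
Step 2: curr=16, set curr.next=prev(27) | reversed so far: 16 -> 27
Step 3: curr=14, set curr.next=prev(16) | reversed so far: 14 -> 16 -> 27
Step 4: curr=24, set curr.next=prev(14) | reversed so far: 24 -> 14 -> 16 -> 27
Step 5: curr=40, set curr.next=prev(24) | reversed so far: 40 -> 24 -> 14 -> 16 -> 27

40 -> 24 -> 14 -> 16 -> 27 -> None


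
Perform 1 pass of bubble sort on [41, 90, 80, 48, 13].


Initial: [41, 90, 80, 48, 13]
Pass 1: [41, 80, 48, 13, 90] (3 swaps)

After 1 pass: [41, 80, 48, 13, 90]


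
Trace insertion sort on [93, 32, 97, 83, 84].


Initial: [93, 32, 97, 83, 84]
Insert 32: [32, 93, 97, 83, 84]
Insert 97: [32, 93, 97, 83, 84]
Insert 83: [32, 83, 93, 97, 84]
Insert 84: [32, 83, 84, 93, 97]

Sorted: [32, 83, 84, 93, 97]


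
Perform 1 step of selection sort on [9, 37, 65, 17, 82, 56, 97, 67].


Initial: [9, 37, 65, 17, 82, 56, 97, 67]
Step 1: min=9 at 0
  Swap: [9, 37, 65, 17, 82, 56, 97, 67]

After 1 step: [9, 37, 65, 17, 82, 56, 97, 67]


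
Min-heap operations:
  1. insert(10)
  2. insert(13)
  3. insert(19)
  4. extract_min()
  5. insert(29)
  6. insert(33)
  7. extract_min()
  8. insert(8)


insert(10) -> [10]
insert(13) -> [10, 13]
insert(19) -> [10, 13, 19]
extract_min()->10, [13, 19]
insert(29) -> [13, 19, 29]
insert(33) -> [13, 19, 29, 33]
extract_min()->13, [19, 33, 29]
insert(8) -> [8, 19, 29, 33]

Final heap: [8, 19, 29, 33]


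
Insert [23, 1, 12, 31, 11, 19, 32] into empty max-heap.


Insert 23: [23]
Insert 1: [23, 1]
Insert 12: [23, 1, 12]
Insert 31: [31, 23, 12, 1]
Insert 11: [31, 23, 12, 1, 11]
Insert 19: [31, 23, 19, 1, 11, 12]
Insert 32: [32, 23, 31, 1, 11, 12, 19]

Final heap: [32, 23, 31, 1, 11, 12, 19]


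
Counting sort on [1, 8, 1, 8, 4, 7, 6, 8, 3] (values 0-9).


Input: [1, 8, 1, 8, 4, 7, 6, 8, 3]
Counts: [0, 2, 0, 1, 1, 0, 1, 1, 3, 0]

Sorted: [1, 1, 3, 4, 6, 7, 8, 8, 8]


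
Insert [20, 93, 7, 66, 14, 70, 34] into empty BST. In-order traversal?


Insert 20: root
Insert 93: R from 20
Insert 7: L from 20
Insert 66: R from 20 -> L from 93
Insert 14: L from 20 -> R from 7
Insert 70: R from 20 -> L from 93 -> R from 66
Insert 34: R from 20 -> L from 93 -> L from 66

In-order: [7, 14, 20, 34, 66, 70, 93]


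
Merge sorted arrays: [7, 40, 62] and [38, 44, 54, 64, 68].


Take 7 from A
Take 38 from B
Take 40 from A
Take 44 from B
Take 54 from B
Take 62 from A

Merged: [7, 38, 40, 44, 54, 62, 64, 68]


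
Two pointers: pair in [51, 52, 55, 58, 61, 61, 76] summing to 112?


lo=0(51)+hi=6(76)=127
lo=0(51)+hi=5(61)=112

Yes: 51+61=112


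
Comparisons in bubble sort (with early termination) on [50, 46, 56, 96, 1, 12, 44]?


Algorithm: bubble sort (with early termination)
Input: [50, 46, 56, 96, 1, 12, 44]
Sorted: [1, 12, 44, 46, 50, 56, 96]

20


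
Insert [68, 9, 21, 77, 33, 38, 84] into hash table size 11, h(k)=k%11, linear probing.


Insert 68: h=2 -> slot 2
Insert 9: h=9 -> slot 9
Insert 21: h=10 -> slot 10
Insert 77: h=0 -> slot 0
Insert 33: h=0, 1 probes -> slot 1
Insert 38: h=5 -> slot 5
Insert 84: h=7 -> slot 7

Table: [77, 33, 68, None, None, 38, None, 84, None, 9, 21]


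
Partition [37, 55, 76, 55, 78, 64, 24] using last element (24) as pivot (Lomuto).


Pivot: 24
Place pivot at 0: [24, 55, 76, 55, 78, 64, 37]

Partitioned: [24, 55, 76, 55, 78, 64, 37]


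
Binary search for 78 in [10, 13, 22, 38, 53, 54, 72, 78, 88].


Step 1: lo=0, hi=8, mid=4, val=53
Step 2: lo=5, hi=8, mid=6, val=72
Step 3: lo=7, hi=8, mid=7, val=78

Found at index 7


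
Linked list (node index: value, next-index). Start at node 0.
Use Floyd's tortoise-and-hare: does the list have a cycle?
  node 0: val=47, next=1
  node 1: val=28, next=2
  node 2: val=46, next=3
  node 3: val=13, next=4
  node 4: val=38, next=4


Floyd's tortoise (slow, +1) and hare (fast, +2):
  init: slow=0, fast=0
  step 1: slow=1, fast=2
  step 2: slow=2, fast=4
  step 3: slow=3, fast=4
  step 4: slow=4, fast=4
  slow == fast at node 4: cycle detected

Cycle: yes


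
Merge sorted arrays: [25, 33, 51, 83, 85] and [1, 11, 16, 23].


Take 1 from B
Take 11 from B
Take 16 from B
Take 23 from B

Merged: [1, 11, 16, 23, 25, 33, 51, 83, 85]


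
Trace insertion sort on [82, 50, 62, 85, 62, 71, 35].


Initial: [82, 50, 62, 85, 62, 71, 35]
Insert 50: [50, 82, 62, 85, 62, 71, 35]
Insert 62: [50, 62, 82, 85, 62, 71, 35]
Insert 85: [50, 62, 82, 85, 62, 71, 35]
Insert 62: [50, 62, 62, 82, 85, 71, 35]
Insert 71: [50, 62, 62, 71, 82, 85, 35]
Insert 35: [35, 50, 62, 62, 71, 82, 85]

Sorted: [35, 50, 62, 62, 71, 82, 85]


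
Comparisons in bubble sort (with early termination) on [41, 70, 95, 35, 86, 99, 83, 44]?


Algorithm: bubble sort (with early termination)
Input: [41, 70, 95, 35, 86, 99, 83, 44]
Sorted: [35, 41, 44, 70, 83, 86, 95, 99]

27


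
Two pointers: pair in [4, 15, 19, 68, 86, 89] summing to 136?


lo=0(4)+hi=5(89)=93
lo=1(15)+hi=5(89)=104
lo=2(19)+hi=5(89)=108
lo=3(68)+hi=5(89)=157
lo=3(68)+hi=4(86)=154

No pair found


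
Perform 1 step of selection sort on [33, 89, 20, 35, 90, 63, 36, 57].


Initial: [33, 89, 20, 35, 90, 63, 36, 57]
Step 1: min=20 at 2
  Swap: [20, 89, 33, 35, 90, 63, 36, 57]

After 1 step: [20, 89, 33, 35, 90, 63, 36, 57]


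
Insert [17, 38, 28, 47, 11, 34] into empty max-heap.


Insert 17: [17]
Insert 38: [38, 17]
Insert 28: [38, 17, 28]
Insert 47: [47, 38, 28, 17]
Insert 11: [47, 38, 28, 17, 11]
Insert 34: [47, 38, 34, 17, 11, 28]

Final heap: [47, 38, 34, 17, 11, 28]


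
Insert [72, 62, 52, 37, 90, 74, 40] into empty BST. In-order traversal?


Insert 72: root
Insert 62: L from 72
Insert 52: L from 72 -> L from 62
Insert 37: L from 72 -> L from 62 -> L from 52
Insert 90: R from 72
Insert 74: R from 72 -> L from 90
Insert 40: L from 72 -> L from 62 -> L from 52 -> R from 37

In-order: [37, 40, 52, 62, 72, 74, 90]


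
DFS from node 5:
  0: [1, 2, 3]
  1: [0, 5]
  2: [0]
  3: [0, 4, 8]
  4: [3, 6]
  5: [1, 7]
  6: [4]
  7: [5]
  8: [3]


Visit 5, push [7, 1]
Visit 1, push [0]
Visit 0, push [3, 2]
Visit 2, push []
Visit 3, push [8, 4]
Visit 4, push [6]
Visit 6, push []
Visit 8, push []
Visit 7, push []

DFS order: [5, 1, 0, 2, 3, 4, 6, 8, 7]


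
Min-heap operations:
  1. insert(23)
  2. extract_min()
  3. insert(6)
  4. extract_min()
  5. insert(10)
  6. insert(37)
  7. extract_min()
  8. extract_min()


insert(23) -> [23]
extract_min()->23, []
insert(6) -> [6]
extract_min()->6, []
insert(10) -> [10]
insert(37) -> [10, 37]
extract_min()->10, [37]
extract_min()->37, []

Final heap: []


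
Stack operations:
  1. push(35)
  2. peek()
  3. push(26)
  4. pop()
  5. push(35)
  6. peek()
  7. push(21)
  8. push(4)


push(35) -> [35]
peek()->35
push(26) -> [35, 26]
pop()->26, [35]
push(35) -> [35, 35]
peek()->35
push(21) -> [35, 35, 21]
push(4) -> [35, 35, 21, 4]

Final stack: [35, 35, 21, 4]


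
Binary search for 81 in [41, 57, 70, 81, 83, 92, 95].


Step 1: lo=0, hi=6, mid=3, val=81

Found at index 3


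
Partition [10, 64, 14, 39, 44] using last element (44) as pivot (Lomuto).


Pivot: 44
  10 <= 44: advance i (no swap)
  14 <= 44: swap -> [10, 14, 64, 39, 44]
  39 <= 44: swap -> [10, 14, 39, 64, 44]
Place pivot at 3: [10, 14, 39, 44, 64]

Partitioned: [10, 14, 39, 44, 64]


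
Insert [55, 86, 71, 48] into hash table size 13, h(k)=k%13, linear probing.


Insert 55: h=3 -> slot 3
Insert 86: h=8 -> slot 8
Insert 71: h=6 -> slot 6
Insert 48: h=9 -> slot 9

Table: [None, None, None, 55, None, None, 71, None, 86, 48, None, None, None]


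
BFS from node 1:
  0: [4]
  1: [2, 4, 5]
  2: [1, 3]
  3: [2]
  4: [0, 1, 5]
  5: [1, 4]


Visit 1, enqueue [2, 4, 5]
Visit 2, enqueue [3]
Visit 4, enqueue [0]
Visit 5, enqueue []
Visit 3, enqueue []
Visit 0, enqueue []

BFS order: [1, 2, 4, 5, 3, 0]


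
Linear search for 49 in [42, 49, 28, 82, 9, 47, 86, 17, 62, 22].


i=0: 42!=49
i=1: 49==49 found!

Found at 1, 2 comps


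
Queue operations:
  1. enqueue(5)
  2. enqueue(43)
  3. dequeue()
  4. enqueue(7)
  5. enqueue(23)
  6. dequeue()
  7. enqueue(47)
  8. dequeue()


enqueue(5) -> [5]
enqueue(43) -> [5, 43]
dequeue()->5, [43]
enqueue(7) -> [43, 7]
enqueue(23) -> [43, 7, 23]
dequeue()->43, [7, 23]
enqueue(47) -> [7, 23, 47]
dequeue()->7, [23, 47]

Final queue: [23, 47]


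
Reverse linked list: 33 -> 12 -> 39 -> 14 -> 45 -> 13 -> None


Step 1: curr=33, set curr.next=prev(None) | reversed so far: 33
Step 2: curr=12, set curr.next=prev(33) | reversed so far: 12 -> 33
Step 3: curr=39, set curr.next=prev(12) | reversed so far: 39 -> 12 -> 33
Step 4: curr=14, set curr.next=prev(39) | reversed so far: 14 -> 39 -> 12 -> 33
Step 5: curr=45, set curr.next=prev(14) | reversed so far: 45 -> 14 -> 39 -> 12 -> 33
Step 6: curr=13, set curr.next=prev(45) | reversed so far: 13 -> 45 -> 14 -> 39 -> 12 -> 33

13 -> 45 -> 14 -> 39 -> 12 -> 33 -> None


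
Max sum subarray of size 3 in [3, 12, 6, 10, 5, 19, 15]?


[0:3]: 21
[1:4]: 28
[2:5]: 21
[3:6]: 34
[4:7]: 39

Max: 39 at [4:7]


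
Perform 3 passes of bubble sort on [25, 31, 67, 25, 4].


Initial: [25, 31, 67, 25, 4]
Pass 1: [25, 31, 25, 4, 67] (2 swaps)
Pass 2: [25, 25, 4, 31, 67] (2 swaps)
Pass 3: [25, 4, 25, 31, 67] (1 swaps)

After 3 passes: [25, 4, 25, 31, 67]


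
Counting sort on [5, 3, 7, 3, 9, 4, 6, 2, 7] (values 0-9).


Input: [5, 3, 7, 3, 9, 4, 6, 2, 7]
Counts: [0, 0, 1, 2, 1, 1, 1, 2, 0, 1]

Sorted: [2, 3, 3, 4, 5, 6, 7, 7, 9]


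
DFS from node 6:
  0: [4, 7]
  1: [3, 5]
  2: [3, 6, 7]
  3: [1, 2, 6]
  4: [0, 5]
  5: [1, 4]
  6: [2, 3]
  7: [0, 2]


Visit 6, push [3, 2]
Visit 2, push [7, 3]
Visit 3, push [1]
Visit 1, push [5]
Visit 5, push [4]
Visit 4, push [0]
Visit 0, push [7]
Visit 7, push []

DFS order: [6, 2, 3, 1, 5, 4, 0, 7]


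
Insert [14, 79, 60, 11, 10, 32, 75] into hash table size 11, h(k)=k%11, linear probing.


Insert 14: h=3 -> slot 3
Insert 79: h=2 -> slot 2
Insert 60: h=5 -> slot 5
Insert 11: h=0 -> slot 0
Insert 10: h=10 -> slot 10
Insert 32: h=10, 2 probes -> slot 1
Insert 75: h=9 -> slot 9

Table: [11, 32, 79, 14, None, 60, None, None, None, 75, 10]


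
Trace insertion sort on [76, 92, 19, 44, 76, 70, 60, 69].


Initial: [76, 92, 19, 44, 76, 70, 60, 69]
Insert 92: [76, 92, 19, 44, 76, 70, 60, 69]
Insert 19: [19, 76, 92, 44, 76, 70, 60, 69]
Insert 44: [19, 44, 76, 92, 76, 70, 60, 69]
Insert 76: [19, 44, 76, 76, 92, 70, 60, 69]
Insert 70: [19, 44, 70, 76, 76, 92, 60, 69]
Insert 60: [19, 44, 60, 70, 76, 76, 92, 69]
Insert 69: [19, 44, 60, 69, 70, 76, 76, 92]

Sorted: [19, 44, 60, 69, 70, 76, 76, 92]


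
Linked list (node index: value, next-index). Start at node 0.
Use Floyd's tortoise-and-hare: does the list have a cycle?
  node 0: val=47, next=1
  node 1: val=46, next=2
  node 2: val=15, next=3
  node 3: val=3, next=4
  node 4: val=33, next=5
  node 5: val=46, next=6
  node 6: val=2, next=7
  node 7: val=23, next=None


Floyd's tortoise (slow, +1) and hare (fast, +2):
  init: slow=0, fast=0
  step 1: slow=1, fast=2
  step 2: slow=2, fast=4
  step 3: slow=3, fast=6
  step 4: fast 6->7->None, no cycle

Cycle: no


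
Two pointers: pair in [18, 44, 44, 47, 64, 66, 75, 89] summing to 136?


lo=0(18)+hi=7(89)=107
lo=1(44)+hi=7(89)=133
lo=2(44)+hi=7(89)=133
lo=3(47)+hi=7(89)=136

Yes: 47+89=136


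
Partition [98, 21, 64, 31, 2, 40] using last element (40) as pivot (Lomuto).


Pivot: 40
  21 <= 40: swap -> [21, 98, 64, 31, 2, 40]
  31 <= 40: swap -> [21, 31, 64, 98, 2, 40]
  2 <= 40: swap -> [21, 31, 2, 98, 64, 40]
Place pivot at 3: [21, 31, 2, 40, 64, 98]

Partitioned: [21, 31, 2, 40, 64, 98]


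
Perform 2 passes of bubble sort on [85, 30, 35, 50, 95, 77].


Initial: [85, 30, 35, 50, 95, 77]
Pass 1: [30, 35, 50, 85, 77, 95] (4 swaps)
Pass 2: [30, 35, 50, 77, 85, 95] (1 swaps)

After 2 passes: [30, 35, 50, 77, 85, 95]


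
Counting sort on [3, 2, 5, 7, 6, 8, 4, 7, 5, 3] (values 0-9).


Input: [3, 2, 5, 7, 6, 8, 4, 7, 5, 3]
Counts: [0, 0, 1, 2, 1, 2, 1, 2, 1, 0]

Sorted: [2, 3, 3, 4, 5, 5, 6, 7, 7, 8]


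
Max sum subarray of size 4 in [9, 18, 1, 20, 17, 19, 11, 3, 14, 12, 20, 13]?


[0:4]: 48
[1:5]: 56
[2:6]: 57
[3:7]: 67
[4:8]: 50
[5:9]: 47
[6:10]: 40
[7:11]: 49
[8:12]: 59

Max: 67 at [3:7]


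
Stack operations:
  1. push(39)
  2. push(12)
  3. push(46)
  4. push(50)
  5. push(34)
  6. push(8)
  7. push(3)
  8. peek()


push(39) -> [39]
push(12) -> [39, 12]
push(46) -> [39, 12, 46]
push(50) -> [39, 12, 46, 50]
push(34) -> [39, 12, 46, 50, 34]
push(8) -> [39, 12, 46, 50, 34, 8]
push(3) -> [39, 12, 46, 50, 34, 8, 3]
peek()->3

Final stack: [39, 12, 46, 50, 34, 8, 3]


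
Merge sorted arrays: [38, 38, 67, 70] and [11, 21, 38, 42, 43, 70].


Take 11 from B
Take 21 from B
Take 38 from A
Take 38 from A
Take 38 from B
Take 42 from B
Take 43 from B
Take 67 from A
Take 70 from A

Merged: [11, 21, 38, 38, 38, 42, 43, 67, 70, 70]


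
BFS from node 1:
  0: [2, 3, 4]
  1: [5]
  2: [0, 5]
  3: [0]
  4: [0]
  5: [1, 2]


Visit 1, enqueue [5]
Visit 5, enqueue [2]
Visit 2, enqueue [0]
Visit 0, enqueue [3, 4]
Visit 3, enqueue []
Visit 4, enqueue []

BFS order: [1, 5, 2, 0, 3, 4]


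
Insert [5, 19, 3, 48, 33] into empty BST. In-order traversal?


Insert 5: root
Insert 19: R from 5
Insert 3: L from 5
Insert 48: R from 5 -> R from 19
Insert 33: R from 5 -> R from 19 -> L from 48

In-order: [3, 5, 19, 33, 48]


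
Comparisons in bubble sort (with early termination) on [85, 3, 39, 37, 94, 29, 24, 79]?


Algorithm: bubble sort (with early termination)
Input: [85, 3, 39, 37, 94, 29, 24, 79]
Sorted: [3, 24, 29, 37, 39, 79, 85, 94]

27


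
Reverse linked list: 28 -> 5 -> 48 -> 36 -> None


Step 1: curr=28, set curr.next=prev(None) | reversed so far: 28
Step 2: curr=5, set curr.next=prev(28) | reversed so far: 5 -> 28
Step 3: curr=48, set curr.next=prev(5) | reversed so far: 48 -> 5 -> 28
Step 4: curr=36, set curr.next=prev(48) | reversed so far: 36 -> 48 -> 5 -> 28

36 -> 48 -> 5 -> 28 -> None


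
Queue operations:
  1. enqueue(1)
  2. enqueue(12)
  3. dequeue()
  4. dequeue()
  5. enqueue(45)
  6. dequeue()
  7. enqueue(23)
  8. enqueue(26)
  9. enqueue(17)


enqueue(1) -> [1]
enqueue(12) -> [1, 12]
dequeue()->1, [12]
dequeue()->12, []
enqueue(45) -> [45]
dequeue()->45, []
enqueue(23) -> [23]
enqueue(26) -> [23, 26]
enqueue(17) -> [23, 26, 17]

Final queue: [23, 26, 17]


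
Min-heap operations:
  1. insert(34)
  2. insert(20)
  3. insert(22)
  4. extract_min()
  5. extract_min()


insert(34) -> [34]
insert(20) -> [20, 34]
insert(22) -> [20, 34, 22]
extract_min()->20, [22, 34]
extract_min()->22, [34]

Final heap: [34]


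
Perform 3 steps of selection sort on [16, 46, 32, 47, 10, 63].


Initial: [16, 46, 32, 47, 10, 63]
Step 1: min=10 at 4
  Swap: [10, 46, 32, 47, 16, 63]
Step 2: min=16 at 4
  Swap: [10, 16, 32, 47, 46, 63]
Step 3: min=32 at 2
  Swap: [10, 16, 32, 47, 46, 63]

After 3 steps: [10, 16, 32, 47, 46, 63]


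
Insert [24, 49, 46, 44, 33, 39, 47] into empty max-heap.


Insert 24: [24]
Insert 49: [49, 24]
Insert 46: [49, 24, 46]
Insert 44: [49, 44, 46, 24]
Insert 33: [49, 44, 46, 24, 33]
Insert 39: [49, 44, 46, 24, 33, 39]
Insert 47: [49, 44, 47, 24, 33, 39, 46]

Final heap: [49, 44, 47, 24, 33, 39, 46]


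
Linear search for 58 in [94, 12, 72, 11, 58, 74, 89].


i=0: 94!=58
i=1: 12!=58
i=2: 72!=58
i=3: 11!=58
i=4: 58==58 found!

Found at 4, 5 comps


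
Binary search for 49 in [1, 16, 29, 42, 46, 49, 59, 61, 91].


Step 1: lo=0, hi=8, mid=4, val=46
Step 2: lo=5, hi=8, mid=6, val=59
Step 3: lo=5, hi=5, mid=5, val=49

Found at index 5


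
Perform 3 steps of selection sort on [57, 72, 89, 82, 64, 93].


Initial: [57, 72, 89, 82, 64, 93]
Step 1: min=57 at 0
  Swap: [57, 72, 89, 82, 64, 93]
Step 2: min=64 at 4
  Swap: [57, 64, 89, 82, 72, 93]
Step 3: min=72 at 4
  Swap: [57, 64, 72, 82, 89, 93]

After 3 steps: [57, 64, 72, 82, 89, 93]


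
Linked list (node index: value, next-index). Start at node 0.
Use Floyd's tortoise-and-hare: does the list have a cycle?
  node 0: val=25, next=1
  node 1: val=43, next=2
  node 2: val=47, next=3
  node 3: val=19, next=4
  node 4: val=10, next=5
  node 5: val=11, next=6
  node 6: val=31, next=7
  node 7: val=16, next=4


Floyd's tortoise (slow, +1) and hare (fast, +2):
  init: slow=0, fast=0
  step 1: slow=1, fast=2
  step 2: slow=2, fast=4
  step 3: slow=3, fast=6
  step 4: slow=4, fast=4
  slow == fast at node 4: cycle detected

Cycle: yes


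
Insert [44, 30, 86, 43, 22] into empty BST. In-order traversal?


Insert 44: root
Insert 30: L from 44
Insert 86: R from 44
Insert 43: L from 44 -> R from 30
Insert 22: L from 44 -> L from 30

In-order: [22, 30, 43, 44, 86]


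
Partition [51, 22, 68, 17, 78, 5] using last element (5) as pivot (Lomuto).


Pivot: 5
Place pivot at 0: [5, 22, 68, 17, 78, 51]

Partitioned: [5, 22, 68, 17, 78, 51]


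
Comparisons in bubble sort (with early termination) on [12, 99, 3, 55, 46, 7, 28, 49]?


Algorithm: bubble sort (with early termination)
Input: [12, 99, 3, 55, 46, 7, 28, 49]
Sorted: [3, 7, 12, 28, 46, 49, 55, 99]

25


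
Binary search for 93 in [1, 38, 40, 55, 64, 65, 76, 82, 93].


Step 1: lo=0, hi=8, mid=4, val=64
Step 2: lo=5, hi=8, mid=6, val=76
Step 3: lo=7, hi=8, mid=7, val=82
Step 4: lo=8, hi=8, mid=8, val=93

Found at index 8


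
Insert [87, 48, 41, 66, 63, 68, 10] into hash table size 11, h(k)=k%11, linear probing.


Insert 87: h=10 -> slot 10
Insert 48: h=4 -> slot 4
Insert 41: h=8 -> slot 8
Insert 66: h=0 -> slot 0
Insert 63: h=8, 1 probes -> slot 9
Insert 68: h=2 -> slot 2
Insert 10: h=10, 2 probes -> slot 1

Table: [66, 10, 68, None, 48, None, None, None, 41, 63, 87]


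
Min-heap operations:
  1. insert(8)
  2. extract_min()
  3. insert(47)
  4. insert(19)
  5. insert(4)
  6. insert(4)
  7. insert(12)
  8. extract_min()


insert(8) -> [8]
extract_min()->8, []
insert(47) -> [47]
insert(19) -> [19, 47]
insert(4) -> [4, 47, 19]
insert(4) -> [4, 4, 19, 47]
insert(12) -> [4, 4, 19, 47, 12]
extract_min()->4, [4, 12, 19, 47]

Final heap: [4, 12, 19, 47]


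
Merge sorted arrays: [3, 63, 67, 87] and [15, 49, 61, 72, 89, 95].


Take 3 from A
Take 15 from B
Take 49 from B
Take 61 from B
Take 63 from A
Take 67 from A
Take 72 from B
Take 87 from A

Merged: [3, 15, 49, 61, 63, 67, 72, 87, 89, 95]


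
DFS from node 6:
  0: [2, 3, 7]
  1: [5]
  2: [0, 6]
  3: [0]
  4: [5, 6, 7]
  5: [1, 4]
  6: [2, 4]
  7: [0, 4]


Visit 6, push [4, 2]
Visit 2, push [0]
Visit 0, push [7, 3]
Visit 3, push []
Visit 7, push [4]
Visit 4, push [5]
Visit 5, push [1]
Visit 1, push []

DFS order: [6, 2, 0, 3, 7, 4, 5, 1]


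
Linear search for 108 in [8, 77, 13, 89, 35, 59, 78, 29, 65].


i=0: 8!=108
i=1: 77!=108
i=2: 13!=108
i=3: 89!=108
i=4: 35!=108
i=5: 59!=108
i=6: 78!=108
i=7: 29!=108
i=8: 65!=108

Not found, 9 comps


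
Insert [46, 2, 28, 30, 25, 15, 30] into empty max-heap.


Insert 46: [46]
Insert 2: [46, 2]
Insert 28: [46, 2, 28]
Insert 30: [46, 30, 28, 2]
Insert 25: [46, 30, 28, 2, 25]
Insert 15: [46, 30, 28, 2, 25, 15]
Insert 30: [46, 30, 30, 2, 25, 15, 28]

Final heap: [46, 30, 30, 2, 25, 15, 28]


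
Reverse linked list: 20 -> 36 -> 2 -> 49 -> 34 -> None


Step 1: curr=20, set curr.next=prev(None) | reversed so far: 20
Step 2: curr=36, set curr.next=prev(20) | reversed so far: 36 -> 20
Step 3: curr=2, set curr.next=prev(36) | reversed so far: 2 -> 36 -> 20
Step 4: curr=49, set curr.next=prev(2) | reversed so far: 49 -> 2 -> 36 -> 20
Step 5: curr=34, set curr.next=prev(49) | reversed so far: 34 -> 49 -> 2 -> 36 -> 20

34 -> 49 -> 2 -> 36 -> 20 -> None


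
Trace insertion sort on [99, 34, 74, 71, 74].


Initial: [99, 34, 74, 71, 74]
Insert 34: [34, 99, 74, 71, 74]
Insert 74: [34, 74, 99, 71, 74]
Insert 71: [34, 71, 74, 99, 74]
Insert 74: [34, 71, 74, 74, 99]

Sorted: [34, 71, 74, 74, 99]


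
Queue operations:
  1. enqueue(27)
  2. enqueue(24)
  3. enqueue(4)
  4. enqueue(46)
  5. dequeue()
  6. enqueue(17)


enqueue(27) -> [27]
enqueue(24) -> [27, 24]
enqueue(4) -> [27, 24, 4]
enqueue(46) -> [27, 24, 4, 46]
dequeue()->27, [24, 4, 46]
enqueue(17) -> [24, 4, 46, 17]

Final queue: [24, 4, 46, 17]


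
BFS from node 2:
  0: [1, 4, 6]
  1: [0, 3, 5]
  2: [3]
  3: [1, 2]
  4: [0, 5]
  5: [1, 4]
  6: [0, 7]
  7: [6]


Visit 2, enqueue [3]
Visit 3, enqueue [1]
Visit 1, enqueue [0, 5]
Visit 0, enqueue [4, 6]
Visit 5, enqueue []
Visit 4, enqueue []
Visit 6, enqueue [7]
Visit 7, enqueue []

BFS order: [2, 3, 1, 0, 5, 4, 6, 7]


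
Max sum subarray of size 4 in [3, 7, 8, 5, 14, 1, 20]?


[0:4]: 23
[1:5]: 34
[2:6]: 28
[3:7]: 40

Max: 40 at [3:7]


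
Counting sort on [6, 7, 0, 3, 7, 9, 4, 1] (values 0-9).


Input: [6, 7, 0, 3, 7, 9, 4, 1]
Counts: [1, 1, 0, 1, 1, 0, 1, 2, 0, 1]

Sorted: [0, 1, 3, 4, 6, 7, 7, 9]


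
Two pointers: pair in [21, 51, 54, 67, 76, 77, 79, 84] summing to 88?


lo=0(21)+hi=7(84)=105
lo=0(21)+hi=6(79)=100
lo=0(21)+hi=5(77)=98
lo=0(21)+hi=4(76)=97
lo=0(21)+hi=3(67)=88

Yes: 21+67=88


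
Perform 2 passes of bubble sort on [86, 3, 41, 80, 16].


Initial: [86, 3, 41, 80, 16]
Pass 1: [3, 41, 80, 16, 86] (4 swaps)
Pass 2: [3, 41, 16, 80, 86] (1 swaps)

After 2 passes: [3, 41, 16, 80, 86]


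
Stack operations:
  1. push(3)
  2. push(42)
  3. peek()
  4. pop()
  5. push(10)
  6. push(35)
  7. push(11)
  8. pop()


push(3) -> [3]
push(42) -> [3, 42]
peek()->42
pop()->42, [3]
push(10) -> [3, 10]
push(35) -> [3, 10, 35]
push(11) -> [3, 10, 35, 11]
pop()->11, [3, 10, 35]

Final stack: [3, 10, 35]


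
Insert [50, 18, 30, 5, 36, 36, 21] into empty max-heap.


Insert 50: [50]
Insert 18: [50, 18]
Insert 30: [50, 18, 30]
Insert 5: [50, 18, 30, 5]
Insert 36: [50, 36, 30, 5, 18]
Insert 36: [50, 36, 36, 5, 18, 30]
Insert 21: [50, 36, 36, 5, 18, 30, 21]

Final heap: [50, 36, 36, 5, 18, 30, 21]


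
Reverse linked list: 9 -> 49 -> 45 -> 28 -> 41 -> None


Step 1: curr=9, set curr.next=prev(None) | reversed so far: 9
Step 2: curr=49, set curr.next=prev(9) | reversed so far: 49 -> 9
Step 3: curr=45, set curr.next=prev(49) | reversed so far: 45 -> 49 -> 9
Step 4: curr=28, set curr.next=prev(45) | reversed so far: 28 -> 45 -> 49 -> 9
Step 5: curr=41, set curr.next=prev(28) | reversed so far: 41 -> 28 -> 45 -> 49 -> 9

41 -> 28 -> 45 -> 49 -> 9 -> None


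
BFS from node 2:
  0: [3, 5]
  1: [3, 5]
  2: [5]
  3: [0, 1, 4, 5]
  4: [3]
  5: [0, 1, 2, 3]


Visit 2, enqueue [5]
Visit 5, enqueue [0, 1, 3]
Visit 0, enqueue []
Visit 1, enqueue []
Visit 3, enqueue [4]
Visit 4, enqueue []

BFS order: [2, 5, 0, 1, 3, 4]


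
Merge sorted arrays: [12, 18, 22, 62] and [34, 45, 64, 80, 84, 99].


Take 12 from A
Take 18 from A
Take 22 from A
Take 34 from B
Take 45 from B
Take 62 from A

Merged: [12, 18, 22, 34, 45, 62, 64, 80, 84, 99]


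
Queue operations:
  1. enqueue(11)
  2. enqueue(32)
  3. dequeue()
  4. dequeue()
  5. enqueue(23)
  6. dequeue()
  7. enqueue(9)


enqueue(11) -> [11]
enqueue(32) -> [11, 32]
dequeue()->11, [32]
dequeue()->32, []
enqueue(23) -> [23]
dequeue()->23, []
enqueue(9) -> [9]

Final queue: [9]


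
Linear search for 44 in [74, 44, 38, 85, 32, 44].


i=0: 74!=44
i=1: 44==44 found!

Found at 1, 2 comps


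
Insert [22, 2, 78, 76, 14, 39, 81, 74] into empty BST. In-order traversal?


Insert 22: root
Insert 2: L from 22
Insert 78: R from 22
Insert 76: R from 22 -> L from 78
Insert 14: L from 22 -> R from 2
Insert 39: R from 22 -> L from 78 -> L from 76
Insert 81: R from 22 -> R from 78
Insert 74: R from 22 -> L from 78 -> L from 76 -> R from 39

In-order: [2, 14, 22, 39, 74, 76, 78, 81]


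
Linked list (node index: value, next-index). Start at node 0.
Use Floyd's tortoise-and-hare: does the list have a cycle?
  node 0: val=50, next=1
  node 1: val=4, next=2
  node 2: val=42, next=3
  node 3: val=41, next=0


Floyd's tortoise (slow, +1) and hare (fast, +2):
  init: slow=0, fast=0
  step 1: slow=1, fast=2
  step 2: slow=2, fast=0
  step 3: slow=3, fast=2
  step 4: slow=0, fast=0
  slow == fast at node 0: cycle detected

Cycle: yes
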